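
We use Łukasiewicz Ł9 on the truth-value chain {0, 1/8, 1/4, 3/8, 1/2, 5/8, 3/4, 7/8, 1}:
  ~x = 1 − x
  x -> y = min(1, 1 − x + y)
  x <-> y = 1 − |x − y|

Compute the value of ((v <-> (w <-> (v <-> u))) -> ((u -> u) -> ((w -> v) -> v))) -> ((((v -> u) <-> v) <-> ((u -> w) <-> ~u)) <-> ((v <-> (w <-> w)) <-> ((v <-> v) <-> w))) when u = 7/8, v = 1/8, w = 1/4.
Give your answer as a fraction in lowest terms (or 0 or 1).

1/2

v <-> u = 1/8 <-> 7/8 = 1/4
w <-> (v <-> u) = 1/4 <-> 1/4 = 1
v <-> (w <-> (v <-> u)) = 1/8 <-> 1 = 1/8
u -> u = 7/8 -> 7/8 = 1
w -> v = 1/4 -> 1/8 = 7/8
(w -> v) -> v = 7/8 -> 1/8 = 1/4
(u -> u) -> ((w -> v) -> v) = 1 -> 1/4 = 1/4
(v <-> (w <-> (v <-> u))) -> ((u -> u) -> ((w -> v) -> v)) = 1/8 -> 1/4 = 1
v -> u = 1/8 -> 7/8 = 1
(v -> u) <-> v = 1 <-> 1/8 = 1/8
u -> w = 7/8 -> 1/4 = 3/8
~u = ~7/8 = 1/8
(u -> w) <-> ~u = 3/8 <-> 1/8 = 3/4
((v -> u) <-> v) <-> ((u -> w) <-> ~u) = 1/8 <-> 3/4 = 3/8
w <-> w = 1/4 <-> 1/4 = 1
v <-> (w <-> w) = 1/8 <-> 1 = 1/8
v <-> v = 1/8 <-> 1/8 = 1
(v <-> v) <-> w = 1 <-> 1/4 = 1/4
(v <-> (w <-> w)) <-> ((v <-> v) <-> w) = 1/8 <-> 1/4 = 7/8
(((v -> u) <-> v) <-> ((u -> w) <-> ~u)) <-> ((v <-> (w <-> w)) <-> ((v <-> v) <-> w)) = 3/8 <-> 7/8 = 1/2
((v <-> (w <-> (v <-> u))) -> ((u -> u) -> ((w -> v) -> v))) -> ((((v -> u) <-> v) <-> ((u -> w) <-> ~u)) <-> ((v <-> (w <-> w)) <-> ((v <-> v) <-> w))) = 1 -> 1/2 = 1/2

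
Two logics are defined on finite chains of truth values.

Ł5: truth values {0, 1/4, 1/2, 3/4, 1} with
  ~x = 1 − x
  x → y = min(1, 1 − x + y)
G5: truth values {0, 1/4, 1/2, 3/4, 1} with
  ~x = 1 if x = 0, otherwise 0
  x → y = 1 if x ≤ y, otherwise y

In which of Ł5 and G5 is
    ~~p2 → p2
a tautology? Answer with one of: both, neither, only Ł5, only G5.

only Ł5

In Ł5: every assignment gives 1 — tautology.
In G5: at p2 = 1/4 the value is 1/4 — not a tautology.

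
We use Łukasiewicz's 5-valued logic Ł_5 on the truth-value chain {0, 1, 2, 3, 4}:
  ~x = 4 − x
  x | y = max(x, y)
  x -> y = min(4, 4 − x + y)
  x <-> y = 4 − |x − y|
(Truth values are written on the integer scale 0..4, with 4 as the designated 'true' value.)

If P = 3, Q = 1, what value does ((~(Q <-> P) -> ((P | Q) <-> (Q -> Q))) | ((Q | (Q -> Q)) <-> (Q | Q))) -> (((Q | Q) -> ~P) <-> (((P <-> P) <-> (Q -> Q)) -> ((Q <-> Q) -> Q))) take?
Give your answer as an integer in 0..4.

Q <-> P = 1 <-> 3 = 2
~(Q <-> P) = ~2 = 2
P | Q = 3 | 1 = 3
Q -> Q = 1 -> 1 = 4
(P | Q) <-> (Q -> Q) = 3 <-> 4 = 3
~(Q <-> P) -> ((P | Q) <-> (Q -> Q)) = 2 -> 3 = 4
Q -> Q = 1 -> 1 = 4
Q | (Q -> Q) = 1 | 4 = 4
Q | Q = 1 | 1 = 1
(Q | (Q -> Q)) <-> (Q | Q) = 4 <-> 1 = 1
(~(Q <-> P) -> ((P | Q) <-> (Q -> Q))) | ((Q | (Q -> Q)) <-> (Q | Q)) = 4 | 1 = 4
Q | Q = 1 | 1 = 1
~P = ~3 = 1
(Q | Q) -> ~P = 1 -> 1 = 4
P <-> P = 3 <-> 3 = 4
Q -> Q = 1 -> 1 = 4
(P <-> P) <-> (Q -> Q) = 4 <-> 4 = 4
Q <-> Q = 1 <-> 1 = 4
(Q <-> Q) -> Q = 4 -> 1 = 1
((P <-> P) <-> (Q -> Q)) -> ((Q <-> Q) -> Q) = 4 -> 1 = 1
((Q | Q) -> ~P) <-> (((P <-> P) <-> (Q -> Q)) -> ((Q <-> Q) -> Q)) = 4 <-> 1 = 1
((~(Q <-> P) -> ((P | Q) <-> (Q -> Q))) | ((Q | (Q -> Q)) <-> (Q | Q))) -> (((Q | Q) -> ~P) <-> (((P <-> P) <-> (Q -> Q)) -> ((Q <-> Q) -> Q))) = 4 -> 1 = 1

1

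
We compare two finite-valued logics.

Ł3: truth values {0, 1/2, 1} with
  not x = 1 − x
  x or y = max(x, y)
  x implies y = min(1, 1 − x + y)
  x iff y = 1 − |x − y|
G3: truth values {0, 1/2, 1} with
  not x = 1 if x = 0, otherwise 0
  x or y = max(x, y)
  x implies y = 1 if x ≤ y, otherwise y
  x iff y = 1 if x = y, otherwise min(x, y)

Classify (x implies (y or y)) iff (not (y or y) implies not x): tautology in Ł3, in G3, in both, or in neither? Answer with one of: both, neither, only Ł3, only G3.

only Ł3

In Ł3: every assignment gives 1 — tautology.
In G3: at x = 1, y = 1/2 the value is 1/2 — not a tautology.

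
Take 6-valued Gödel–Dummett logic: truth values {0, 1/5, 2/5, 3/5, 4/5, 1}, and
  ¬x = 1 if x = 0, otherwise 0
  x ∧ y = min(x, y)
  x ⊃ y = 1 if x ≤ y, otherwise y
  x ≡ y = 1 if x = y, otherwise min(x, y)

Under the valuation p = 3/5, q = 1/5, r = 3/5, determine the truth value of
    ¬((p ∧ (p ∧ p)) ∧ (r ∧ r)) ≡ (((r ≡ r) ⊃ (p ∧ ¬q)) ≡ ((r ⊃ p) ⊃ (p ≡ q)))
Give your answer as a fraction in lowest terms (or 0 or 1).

p ∧ p = 3/5 ∧ 3/5 = 3/5
p ∧ (p ∧ p) = 3/5 ∧ 3/5 = 3/5
r ∧ r = 3/5 ∧ 3/5 = 3/5
(p ∧ (p ∧ p)) ∧ (r ∧ r) = 3/5 ∧ 3/5 = 3/5
¬((p ∧ (p ∧ p)) ∧ (r ∧ r)) = ¬3/5 = 0
r ≡ r = 3/5 ≡ 3/5 = 1
¬q = ¬1/5 = 0
p ∧ ¬q = 3/5 ∧ 0 = 0
(r ≡ r) ⊃ (p ∧ ¬q) = 1 ⊃ 0 = 0
r ⊃ p = 3/5 ⊃ 3/5 = 1
p ≡ q = 3/5 ≡ 1/5 = 1/5
(r ⊃ p) ⊃ (p ≡ q) = 1 ⊃ 1/5 = 1/5
((r ≡ r) ⊃ (p ∧ ¬q)) ≡ ((r ⊃ p) ⊃ (p ≡ q)) = 0 ≡ 1/5 = 0
¬((p ∧ (p ∧ p)) ∧ (r ∧ r)) ≡ (((r ≡ r) ⊃ (p ∧ ¬q)) ≡ ((r ⊃ p) ⊃ (p ≡ q))) = 0 ≡ 0 = 1

1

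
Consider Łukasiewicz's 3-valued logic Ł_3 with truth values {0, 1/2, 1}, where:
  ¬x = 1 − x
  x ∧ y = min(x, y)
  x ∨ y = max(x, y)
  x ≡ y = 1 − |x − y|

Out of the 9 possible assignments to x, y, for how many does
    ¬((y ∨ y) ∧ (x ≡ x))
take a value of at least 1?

3

x = 0, y = 0 ↦ 1  ≥
x = 0, y = 1/2 ↦ 1/2  <
x = 0, y = 1 ↦ 0  <
x = 1/2, y = 0 ↦ 1  ≥
x = 1/2, y = 1/2 ↦ 1/2  <
x = 1/2, y = 1 ↦ 0  <
x = 1, y = 0 ↦ 1  ≥
x = 1, y = 1/2 ↦ 1/2  <
x = 1, y = 1 ↦ 0  <
So 3 of the 9 assignments meet the threshold.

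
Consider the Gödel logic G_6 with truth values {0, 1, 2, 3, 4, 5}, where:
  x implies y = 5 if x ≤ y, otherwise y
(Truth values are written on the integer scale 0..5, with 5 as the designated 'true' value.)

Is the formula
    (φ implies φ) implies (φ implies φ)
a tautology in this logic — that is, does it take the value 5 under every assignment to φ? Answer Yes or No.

φ = 0 ↦ 5
φ = 1 ↦ 5
φ = 2 ↦ 5
φ = 3 ↦ 5
φ = 4 ↦ 5
φ = 5 ↦ 5
Every assignment gives a value ≥ 5.

Yes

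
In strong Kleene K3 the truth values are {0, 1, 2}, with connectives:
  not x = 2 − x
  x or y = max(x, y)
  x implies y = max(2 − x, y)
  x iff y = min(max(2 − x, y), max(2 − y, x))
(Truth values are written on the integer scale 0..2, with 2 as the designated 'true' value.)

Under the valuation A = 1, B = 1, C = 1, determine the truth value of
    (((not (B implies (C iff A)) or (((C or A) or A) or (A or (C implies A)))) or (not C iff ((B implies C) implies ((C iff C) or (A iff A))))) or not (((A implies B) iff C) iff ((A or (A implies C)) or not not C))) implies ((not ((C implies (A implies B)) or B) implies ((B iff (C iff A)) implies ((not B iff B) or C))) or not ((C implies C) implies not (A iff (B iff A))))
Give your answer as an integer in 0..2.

1

C iff A = 1 iff 1 = 1
B implies (C iff A) = 1 implies 1 = 1
not (B implies (C iff A)) = not 1 = 1
C or A = 1 or 1 = 1
(C or A) or A = 1 or 1 = 1
C implies A = 1 implies 1 = 1
A or (C implies A) = 1 or 1 = 1
((C or A) or A) or (A or (C implies A)) = 1 or 1 = 1
not (B implies (C iff A)) or (((C or A) or A) or (A or (C implies A))) = 1 or 1 = 1
not C = not 1 = 1
B implies C = 1 implies 1 = 1
C iff C = 1 iff 1 = 1
A iff A = 1 iff 1 = 1
(C iff C) or (A iff A) = 1 or 1 = 1
(B implies C) implies ((C iff C) or (A iff A)) = 1 implies 1 = 1
not C iff ((B implies C) implies ((C iff C) or (A iff A))) = 1 iff 1 = 1
(not (B implies (C iff A)) or (((C or A) or A) or (A or (C implies A)))) or (not C iff ((B implies C) implies ((C iff C) or (A iff A)))) = 1 or 1 = 1
A implies B = 1 implies 1 = 1
(A implies B) iff C = 1 iff 1 = 1
A implies C = 1 implies 1 = 1
A or (A implies C) = 1 or 1 = 1
not C = not 1 = 1
not not C = not 1 = 1
(A or (A implies C)) or not not C = 1 or 1 = 1
((A implies B) iff C) iff ((A or (A implies C)) or not not C) = 1 iff 1 = 1
not (((A implies B) iff C) iff ((A or (A implies C)) or not not C)) = not 1 = 1
((not (B implies (C iff A)) or (((C or A) or A) or (A or (C implies A)))) or (not C iff ((B implies C) implies ((C iff C) or (A iff A))))) or not (((A implies B) iff C) iff ((A or (A implies C)) or not not C)) = 1 or 1 = 1
A implies B = 1 implies 1 = 1
C implies (A implies B) = 1 implies 1 = 1
(C implies (A implies B)) or B = 1 or 1 = 1
not ((C implies (A implies B)) or B) = not 1 = 1
C iff A = 1 iff 1 = 1
B iff (C iff A) = 1 iff 1 = 1
not B = not 1 = 1
not B iff B = 1 iff 1 = 1
(not B iff B) or C = 1 or 1 = 1
(B iff (C iff A)) implies ((not B iff B) or C) = 1 implies 1 = 1
not ((C implies (A implies B)) or B) implies ((B iff (C iff A)) implies ((not B iff B) or C)) = 1 implies 1 = 1
C implies C = 1 implies 1 = 1
B iff A = 1 iff 1 = 1
A iff (B iff A) = 1 iff 1 = 1
not (A iff (B iff A)) = not 1 = 1
(C implies C) implies not (A iff (B iff A)) = 1 implies 1 = 1
not ((C implies C) implies not (A iff (B iff A))) = not 1 = 1
(not ((C implies (A implies B)) or B) implies ((B iff (C iff A)) implies ((not B iff B) or C))) or not ((C implies C) implies not (A iff (B iff A))) = 1 or 1 = 1
(((not (B implies (C iff A)) or (((C or A) or A) or (A or (C implies A)))) or (not C iff ((B implies C) implies ((C iff C) or (A iff A))))) or not (((A implies B) iff C) iff ((A or (A implies C)) or not not C))) implies ((not ((C implies (A implies B)) or B) implies ((B iff (C iff A)) implies ((not B iff B) or C))) or not ((C implies C) implies not (A iff (B iff A)))) = 1 implies 1 = 1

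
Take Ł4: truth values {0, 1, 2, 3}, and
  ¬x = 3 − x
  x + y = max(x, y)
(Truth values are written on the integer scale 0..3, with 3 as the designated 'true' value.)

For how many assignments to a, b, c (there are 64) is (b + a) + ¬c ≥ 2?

value 3: 37 assignments (counts)
value 2: 19 assignments (counts)
value 1: 7 assignments
value 0: 1 assignment
So 56 of the 64 assignments meet the threshold.

56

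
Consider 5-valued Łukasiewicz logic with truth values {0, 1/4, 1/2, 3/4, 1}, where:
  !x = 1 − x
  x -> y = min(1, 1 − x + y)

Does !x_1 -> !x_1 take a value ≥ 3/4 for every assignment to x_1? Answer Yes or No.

Yes

x_1 = 0 ↦ 1
x_1 = 1/4 ↦ 1
x_1 = 1/2 ↦ 1
x_1 = 3/4 ↦ 1
x_1 = 1 ↦ 1
Every assignment gives a value ≥ 3/4.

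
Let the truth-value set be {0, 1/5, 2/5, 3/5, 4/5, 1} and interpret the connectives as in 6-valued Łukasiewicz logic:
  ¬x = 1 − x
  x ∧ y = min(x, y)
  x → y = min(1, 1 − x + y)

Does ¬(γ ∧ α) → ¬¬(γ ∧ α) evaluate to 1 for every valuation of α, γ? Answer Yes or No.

Counterexample: take α = 0, γ = 0.
γ ∧ α = 0 ∧ 0 = 0
¬(γ ∧ α) = ¬0 = 1
γ ∧ α = 0 ∧ 0 = 0
¬(γ ∧ α) = ¬0 = 1
¬¬(γ ∧ α) = ¬1 = 0
¬(γ ∧ α) → ¬¬(γ ∧ α) = 1 → 0 = 0
This gives 0 ≠ 1.

No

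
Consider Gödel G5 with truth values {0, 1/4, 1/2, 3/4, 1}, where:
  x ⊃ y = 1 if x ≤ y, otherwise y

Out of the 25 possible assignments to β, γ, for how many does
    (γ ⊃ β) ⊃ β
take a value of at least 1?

value 1: 15 assignments (counts)
value 3/4: 4 assignments
value 1/2: 3 assignments
value 1/4: 2 assignments
value 0: 1 assignment
So 15 of the 25 assignments meet the threshold.

15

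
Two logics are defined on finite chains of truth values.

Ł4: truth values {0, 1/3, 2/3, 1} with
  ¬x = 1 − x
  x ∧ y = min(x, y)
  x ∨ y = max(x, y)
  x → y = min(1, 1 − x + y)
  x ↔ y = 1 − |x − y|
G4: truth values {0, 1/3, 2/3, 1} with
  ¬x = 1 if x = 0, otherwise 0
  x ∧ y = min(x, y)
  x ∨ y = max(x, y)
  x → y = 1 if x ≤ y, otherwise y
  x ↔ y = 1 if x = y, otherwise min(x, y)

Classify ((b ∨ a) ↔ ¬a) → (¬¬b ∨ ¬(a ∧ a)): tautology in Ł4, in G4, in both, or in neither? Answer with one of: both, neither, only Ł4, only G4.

In Ł4: at a = 1/3, b = 2/3 the value is 2/3 — not a tautology.
In G4: every assignment gives 1 — tautology.

only G4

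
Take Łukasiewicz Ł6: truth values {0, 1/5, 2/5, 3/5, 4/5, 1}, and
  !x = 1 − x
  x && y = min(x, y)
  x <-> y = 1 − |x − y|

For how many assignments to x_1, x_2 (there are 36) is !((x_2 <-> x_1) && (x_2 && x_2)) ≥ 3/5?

24

value 1: 7 assignments (counts)
value 4/5: 8 assignments (counts)
value 3/5: 9 assignments (counts)
value 2/5: 7 assignments
value 1/5: 4 assignments
value 0: 1 assignment
So 24 of the 36 assignments meet the threshold.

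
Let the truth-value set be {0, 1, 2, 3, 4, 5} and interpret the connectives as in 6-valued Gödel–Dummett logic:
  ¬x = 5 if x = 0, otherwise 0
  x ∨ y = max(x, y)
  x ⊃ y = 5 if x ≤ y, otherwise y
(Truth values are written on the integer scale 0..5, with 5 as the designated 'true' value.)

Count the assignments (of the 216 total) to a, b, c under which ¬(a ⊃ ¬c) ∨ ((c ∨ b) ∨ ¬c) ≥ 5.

196

value 5: 196 assignments (counts)
value 4: 8 assignments
value 3: 6 assignments
value 2: 4 assignments
value 1: 2 assignments
So 196 of the 216 assignments meet the threshold.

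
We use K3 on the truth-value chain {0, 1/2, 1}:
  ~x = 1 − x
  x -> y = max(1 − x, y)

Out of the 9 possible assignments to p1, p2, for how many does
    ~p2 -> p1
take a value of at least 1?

5

p1 = 0, p2 = 0 ↦ 0  <
p1 = 0, p2 = 1/2 ↦ 1/2  <
p1 = 0, p2 = 1 ↦ 1  ≥
p1 = 1/2, p2 = 0 ↦ 1/2  <
p1 = 1/2, p2 = 1/2 ↦ 1/2  <
p1 = 1/2, p2 = 1 ↦ 1  ≥
p1 = 1, p2 = 0 ↦ 1  ≥
p1 = 1, p2 = 1/2 ↦ 1  ≥
p1 = 1, p2 = 1 ↦ 1  ≥
So 5 of the 9 assignments meet the threshold.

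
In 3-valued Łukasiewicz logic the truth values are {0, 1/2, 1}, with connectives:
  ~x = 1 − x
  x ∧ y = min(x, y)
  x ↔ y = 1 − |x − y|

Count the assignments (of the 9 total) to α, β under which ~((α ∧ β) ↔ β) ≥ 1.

α = 0, β = 0 ↦ 0  <
α = 0, β = 1/2 ↦ 1/2  <
α = 0, β = 1 ↦ 1  ≥
α = 1/2, β = 0 ↦ 0  <
α = 1/2, β = 1/2 ↦ 0  <
α = 1/2, β = 1 ↦ 1/2  <
α = 1, β = 0 ↦ 0  <
α = 1, β = 1/2 ↦ 0  <
α = 1, β = 1 ↦ 0  <
So 1 of the 9 assignments meets the threshold.

1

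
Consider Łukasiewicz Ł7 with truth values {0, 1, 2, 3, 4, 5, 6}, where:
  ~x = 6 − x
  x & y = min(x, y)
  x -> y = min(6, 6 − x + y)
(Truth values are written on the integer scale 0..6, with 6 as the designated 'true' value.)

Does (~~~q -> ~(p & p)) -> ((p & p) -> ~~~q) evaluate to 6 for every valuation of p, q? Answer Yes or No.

No

Counterexample: take p = 1, q = 6.
~q = ~6 = 0
~~q = ~0 = 6
~~~q = ~6 = 0
p & p = 1 & 1 = 1
~(p & p) = ~1 = 5
~~~q -> ~(p & p) = 0 -> 5 = 6
p & p = 1 & 1 = 1
~q = ~6 = 0
~~q = ~0 = 6
~~~q = ~6 = 0
(p & p) -> ~~~q = 1 -> 0 = 5
(~~~q -> ~(p & p)) -> ((p & p) -> ~~~q) = 6 -> 5 = 5
This gives 5 ≠ 6.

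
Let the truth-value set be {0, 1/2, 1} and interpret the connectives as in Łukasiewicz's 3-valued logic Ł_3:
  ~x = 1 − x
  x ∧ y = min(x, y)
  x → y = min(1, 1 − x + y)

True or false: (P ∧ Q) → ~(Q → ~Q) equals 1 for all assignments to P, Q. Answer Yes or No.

No

Counterexample: take P = 1/2, Q = 1/2.
P ∧ Q = 1/2 ∧ 1/2 = 1/2
~Q = ~1/2 = 1/2
Q → ~Q = 1/2 → 1/2 = 1
~(Q → ~Q) = ~1 = 0
(P ∧ Q) → ~(Q → ~Q) = 1/2 → 0 = 1/2
This gives 1/2 ≠ 1.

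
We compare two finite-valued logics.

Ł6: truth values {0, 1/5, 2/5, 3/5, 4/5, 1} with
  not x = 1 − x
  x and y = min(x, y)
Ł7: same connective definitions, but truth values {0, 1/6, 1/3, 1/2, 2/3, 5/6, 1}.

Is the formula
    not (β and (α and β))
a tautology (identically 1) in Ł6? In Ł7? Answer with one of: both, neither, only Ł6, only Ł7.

In Ł6: at α = 1/5, β = 1/5 the value is 4/5 — not a tautology.
In Ł7: at α = 1/6, β = 1/6 the value is 5/6 — not a tautology.

neither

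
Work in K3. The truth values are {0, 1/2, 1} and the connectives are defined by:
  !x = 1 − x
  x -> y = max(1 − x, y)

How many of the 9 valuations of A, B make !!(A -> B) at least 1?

A = 0, B = 0 ↦ 1  ≥
A = 0, B = 1/2 ↦ 1  ≥
A = 0, B = 1 ↦ 1  ≥
A = 1/2, B = 0 ↦ 1/2  <
A = 1/2, B = 1/2 ↦ 1/2  <
A = 1/2, B = 1 ↦ 1  ≥
A = 1, B = 0 ↦ 0  <
A = 1, B = 1/2 ↦ 1/2  <
A = 1, B = 1 ↦ 1  ≥
So 5 of the 9 assignments meet the threshold.

5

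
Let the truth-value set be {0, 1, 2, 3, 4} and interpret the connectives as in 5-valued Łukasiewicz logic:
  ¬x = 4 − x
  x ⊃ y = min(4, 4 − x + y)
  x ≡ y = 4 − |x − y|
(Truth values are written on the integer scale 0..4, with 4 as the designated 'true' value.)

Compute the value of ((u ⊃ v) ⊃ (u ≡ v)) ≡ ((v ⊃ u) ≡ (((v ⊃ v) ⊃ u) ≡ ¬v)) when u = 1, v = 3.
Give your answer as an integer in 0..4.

4

u ⊃ v = 1 ⊃ 3 = 4
u ≡ v = 1 ≡ 3 = 2
(u ⊃ v) ⊃ (u ≡ v) = 4 ⊃ 2 = 2
v ⊃ u = 3 ⊃ 1 = 2
v ⊃ v = 3 ⊃ 3 = 4
(v ⊃ v) ⊃ u = 4 ⊃ 1 = 1
¬v = ¬3 = 1
((v ⊃ v) ⊃ u) ≡ ¬v = 1 ≡ 1 = 4
(v ⊃ u) ≡ (((v ⊃ v) ⊃ u) ≡ ¬v) = 2 ≡ 4 = 2
((u ⊃ v) ⊃ (u ≡ v)) ≡ ((v ⊃ u) ≡ (((v ⊃ v) ⊃ u) ≡ ¬v)) = 2 ≡ 2 = 4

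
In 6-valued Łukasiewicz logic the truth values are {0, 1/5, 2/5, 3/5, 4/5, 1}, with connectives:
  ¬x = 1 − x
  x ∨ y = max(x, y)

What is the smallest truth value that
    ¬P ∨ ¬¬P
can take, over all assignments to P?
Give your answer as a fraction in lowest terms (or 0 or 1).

Take P = 2/5:
¬P = ¬2/5 = 3/5
¬P = ¬2/5 = 3/5
¬¬P = ¬3/5 = 2/5
¬P ∨ ¬¬P = 3/5 ∨ 2/5 = 3/5
No assignment yields a value below 3/5, so this is the minimum.

3/5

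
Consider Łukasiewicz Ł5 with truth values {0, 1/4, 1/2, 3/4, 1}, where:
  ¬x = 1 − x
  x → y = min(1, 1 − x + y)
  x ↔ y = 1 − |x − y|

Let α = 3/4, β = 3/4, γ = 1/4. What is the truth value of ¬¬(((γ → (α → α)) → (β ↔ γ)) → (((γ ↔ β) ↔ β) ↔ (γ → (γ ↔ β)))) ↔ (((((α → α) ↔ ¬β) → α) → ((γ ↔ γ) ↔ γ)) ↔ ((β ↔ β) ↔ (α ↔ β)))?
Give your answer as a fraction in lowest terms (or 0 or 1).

1/4

α → α = 3/4 → 3/4 = 1
γ → (α → α) = 1/4 → 1 = 1
β ↔ γ = 3/4 ↔ 1/4 = 1/2
(γ → (α → α)) → (β ↔ γ) = 1 → 1/2 = 1/2
γ ↔ β = 1/4 ↔ 3/4 = 1/2
(γ ↔ β) ↔ β = 1/2 ↔ 3/4 = 3/4
γ ↔ β = 1/4 ↔ 3/4 = 1/2
γ → (γ ↔ β) = 1/4 → 1/2 = 1
((γ ↔ β) ↔ β) ↔ (γ → (γ ↔ β)) = 3/4 ↔ 1 = 3/4
((γ → (α → α)) → (β ↔ γ)) → (((γ ↔ β) ↔ β) ↔ (γ → (γ ↔ β))) = 1/2 → 3/4 = 1
¬(((γ → (α → α)) → (β ↔ γ)) → (((γ ↔ β) ↔ β) ↔ (γ → (γ ↔ β)))) = ¬1 = 0
¬¬(((γ → (α → α)) → (β ↔ γ)) → (((γ ↔ β) ↔ β) ↔ (γ → (γ ↔ β)))) = ¬0 = 1
α → α = 3/4 → 3/4 = 1
¬β = ¬3/4 = 1/4
(α → α) ↔ ¬β = 1 ↔ 1/4 = 1/4
((α → α) ↔ ¬β) → α = 1/4 → 3/4 = 1
γ ↔ γ = 1/4 ↔ 1/4 = 1
(γ ↔ γ) ↔ γ = 1 ↔ 1/4 = 1/4
(((α → α) ↔ ¬β) → α) → ((γ ↔ γ) ↔ γ) = 1 → 1/4 = 1/4
β ↔ β = 3/4 ↔ 3/4 = 1
α ↔ β = 3/4 ↔ 3/4 = 1
(β ↔ β) ↔ (α ↔ β) = 1 ↔ 1 = 1
((((α → α) ↔ ¬β) → α) → ((γ ↔ γ) ↔ γ)) ↔ ((β ↔ β) ↔ (α ↔ β)) = 1/4 ↔ 1 = 1/4
¬¬(((γ → (α → α)) → (β ↔ γ)) → (((γ ↔ β) ↔ β) ↔ (γ → (γ ↔ β)))) ↔ (((((α → α) ↔ ¬β) → α) → ((γ ↔ γ) ↔ γ)) ↔ ((β ↔ β) ↔ (α ↔ β))) = 1 ↔ 1/4 = 1/4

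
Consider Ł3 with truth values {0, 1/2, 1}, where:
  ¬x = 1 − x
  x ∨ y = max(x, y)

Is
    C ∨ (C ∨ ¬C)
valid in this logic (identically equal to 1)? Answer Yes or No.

Counterexample: take C = 1/2.
¬C = ¬1/2 = 1/2
C ∨ ¬C = 1/2 ∨ 1/2 = 1/2
C ∨ (C ∨ ¬C) = 1/2 ∨ 1/2 = 1/2
This gives 1/2 ≠ 1.

No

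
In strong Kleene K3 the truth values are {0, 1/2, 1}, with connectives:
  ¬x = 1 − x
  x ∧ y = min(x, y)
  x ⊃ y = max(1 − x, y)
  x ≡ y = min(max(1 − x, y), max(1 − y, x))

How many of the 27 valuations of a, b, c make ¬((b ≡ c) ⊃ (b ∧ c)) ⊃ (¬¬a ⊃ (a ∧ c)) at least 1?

value 1: 16 assignments (counts)
value 1/2: 10 assignments
value 0: 1 assignment
So 16 of the 27 assignments meet the threshold.

16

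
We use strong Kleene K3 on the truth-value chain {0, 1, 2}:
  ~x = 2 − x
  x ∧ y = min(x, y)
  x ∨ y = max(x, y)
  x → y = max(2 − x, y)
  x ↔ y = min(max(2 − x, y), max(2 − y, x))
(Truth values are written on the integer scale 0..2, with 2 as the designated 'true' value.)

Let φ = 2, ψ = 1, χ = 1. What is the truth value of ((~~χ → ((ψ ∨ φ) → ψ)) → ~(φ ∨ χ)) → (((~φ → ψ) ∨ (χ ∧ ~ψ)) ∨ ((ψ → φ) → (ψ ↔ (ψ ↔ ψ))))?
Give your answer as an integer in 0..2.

2

~χ = ~1 = 1
~~χ = ~1 = 1
ψ ∨ φ = 1 ∨ 2 = 2
(ψ ∨ φ) → ψ = 2 → 1 = 1
~~χ → ((ψ ∨ φ) → ψ) = 1 → 1 = 1
φ ∨ χ = 2 ∨ 1 = 2
~(φ ∨ χ) = ~2 = 0
(~~χ → ((ψ ∨ φ) → ψ)) → ~(φ ∨ χ) = 1 → 0 = 1
~φ = ~2 = 0
~φ → ψ = 0 → 1 = 2
~ψ = ~1 = 1
χ ∧ ~ψ = 1 ∧ 1 = 1
(~φ → ψ) ∨ (χ ∧ ~ψ) = 2 ∨ 1 = 2
ψ → φ = 1 → 2 = 2
ψ ↔ ψ = 1 ↔ 1 = 1
ψ ↔ (ψ ↔ ψ) = 1 ↔ 1 = 1
(ψ → φ) → (ψ ↔ (ψ ↔ ψ)) = 2 → 1 = 1
((~φ → ψ) ∨ (χ ∧ ~ψ)) ∨ ((ψ → φ) → (ψ ↔ (ψ ↔ ψ))) = 2 ∨ 1 = 2
((~~χ → ((ψ ∨ φ) → ψ)) → ~(φ ∨ χ)) → (((~φ → ψ) ∨ (χ ∧ ~ψ)) ∨ ((ψ → φ) → (ψ ↔ (ψ ↔ ψ)))) = 1 → 2 = 2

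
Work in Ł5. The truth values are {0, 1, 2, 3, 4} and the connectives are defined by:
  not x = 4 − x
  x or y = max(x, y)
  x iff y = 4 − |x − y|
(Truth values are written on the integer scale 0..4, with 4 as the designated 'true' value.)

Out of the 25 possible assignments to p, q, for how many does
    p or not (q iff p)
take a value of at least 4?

value 4: 6 assignments (counts)
value 3: 7 assignments
value 2: 7 assignments
value 1: 4 assignments
value 0: 1 assignment
So 6 of the 25 assignments meet the threshold.

6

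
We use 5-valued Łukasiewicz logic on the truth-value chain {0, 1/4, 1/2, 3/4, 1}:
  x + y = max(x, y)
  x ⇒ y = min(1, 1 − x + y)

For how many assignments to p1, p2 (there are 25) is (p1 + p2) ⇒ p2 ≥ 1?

15

value 1: 15 assignments (counts)
value 3/4: 4 assignments
value 1/2: 3 assignments
value 1/4: 2 assignments
value 0: 1 assignment
So 15 of the 25 assignments meet the threshold.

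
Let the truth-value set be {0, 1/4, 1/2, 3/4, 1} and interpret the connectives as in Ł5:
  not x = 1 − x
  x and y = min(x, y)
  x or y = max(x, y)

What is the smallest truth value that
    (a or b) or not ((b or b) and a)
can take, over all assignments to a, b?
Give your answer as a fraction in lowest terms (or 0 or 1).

Take a = 1/2, b = 1/2:
a or b = 1/2 or 1/2 = 1/2
b or b = 1/2 or 1/2 = 1/2
(b or b) and a = 1/2 and 1/2 = 1/2
not ((b or b) and a) = not 1/2 = 1/2
(a or b) or not ((b or b) and a) = 1/2 or 1/2 = 1/2
No assignment yields a value below 1/2, so this is the minimum.

1/2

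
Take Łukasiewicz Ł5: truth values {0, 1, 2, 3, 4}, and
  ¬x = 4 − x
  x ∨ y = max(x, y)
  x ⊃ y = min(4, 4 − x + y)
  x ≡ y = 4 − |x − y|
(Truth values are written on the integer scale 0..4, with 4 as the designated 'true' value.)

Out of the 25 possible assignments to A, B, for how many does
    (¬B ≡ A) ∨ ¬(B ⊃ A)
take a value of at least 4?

value 4: 5 assignments (counts)
value 3: 8 assignments
value 2: 6 assignments
value 1: 4 assignments
value 0: 2 assignments
So 5 of the 25 assignments meet the threshold.

5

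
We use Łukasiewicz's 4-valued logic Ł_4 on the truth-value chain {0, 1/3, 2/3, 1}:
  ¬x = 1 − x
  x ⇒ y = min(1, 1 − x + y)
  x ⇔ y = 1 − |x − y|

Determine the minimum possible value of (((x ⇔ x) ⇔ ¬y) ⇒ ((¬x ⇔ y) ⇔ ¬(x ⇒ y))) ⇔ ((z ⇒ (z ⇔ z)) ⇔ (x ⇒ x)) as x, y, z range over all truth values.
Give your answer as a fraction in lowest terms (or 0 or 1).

2/3

Take x = 1/3, y = 1/3, z = 0:
x ⇔ x = 1/3 ⇔ 1/3 = 1
¬y = ¬1/3 = 2/3
(x ⇔ x) ⇔ ¬y = 1 ⇔ 2/3 = 2/3
¬x = ¬1/3 = 2/3
¬x ⇔ y = 2/3 ⇔ 1/3 = 2/3
x ⇒ y = 1/3 ⇒ 1/3 = 1
¬(x ⇒ y) = ¬1 = 0
(¬x ⇔ y) ⇔ ¬(x ⇒ y) = 2/3 ⇔ 0 = 1/3
((x ⇔ x) ⇔ ¬y) ⇒ ((¬x ⇔ y) ⇔ ¬(x ⇒ y)) = 2/3 ⇒ 1/3 = 2/3
z ⇔ z = 0 ⇔ 0 = 1
z ⇒ (z ⇔ z) = 0 ⇒ 1 = 1
x ⇒ x = 1/3 ⇒ 1/3 = 1
(z ⇒ (z ⇔ z)) ⇔ (x ⇒ x) = 1 ⇔ 1 = 1
(((x ⇔ x) ⇔ ¬y) ⇒ ((¬x ⇔ y) ⇔ ¬(x ⇒ y))) ⇔ ((z ⇒ (z ⇔ z)) ⇔ (x ⇒ x)) = 2/3 ⇔ 1 = 2/3
No assignment yields a value below 2/3, so this is the minimum.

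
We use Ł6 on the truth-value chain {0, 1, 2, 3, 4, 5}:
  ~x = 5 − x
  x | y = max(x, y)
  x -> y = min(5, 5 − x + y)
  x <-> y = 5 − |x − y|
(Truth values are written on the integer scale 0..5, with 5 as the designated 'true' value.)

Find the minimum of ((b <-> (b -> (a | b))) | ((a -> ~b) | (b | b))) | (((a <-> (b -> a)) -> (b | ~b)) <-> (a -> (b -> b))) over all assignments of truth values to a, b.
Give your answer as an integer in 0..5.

3

Take a = 5, b = 2:
a | b = 5 | 2 = 5
b -> (a | b) = 2 -> 5 = 5
b <-> (b -> (a | b)) = 2 <-> 5 = 2
~b = ~2 = 3
a -> ~b = 5 -> 3 = 3
b | b = 2 | 2 = 2
(a -> ~b) | (b | b) = 3 | 2 = 3
(b <-> (b -> (a | b))) | ((a -> ~b) | (b | b)) = 2 | 3 = 3
b -> a = 2 -> 5 = 5
a <-> (b -> a) = 5 <-> 5 = 5
~b = ~2 = 3
b | ~b = 2 | 3 = 3
(a <-> (b -> a)) -> (b | ~b) = 5 -> 3 = 3
b -> b = 2 -> 2 = 5
a -> (b -> b) = 5 -> 5 = 5
((a <-> (b -> a)) -> (b | ~b)) <-> (a -> (b -> b)) = 3 <-> 5 = 3
((b <-> (b -> (a | b))) | ((a -> ~b) | (b | b))) | (((a <-> (b -> a)) -> (b | ~b)) <-> (a -> (b -> b))) = 3 | 3 = 3
No assignment yields a value below 3, so this is the minimum.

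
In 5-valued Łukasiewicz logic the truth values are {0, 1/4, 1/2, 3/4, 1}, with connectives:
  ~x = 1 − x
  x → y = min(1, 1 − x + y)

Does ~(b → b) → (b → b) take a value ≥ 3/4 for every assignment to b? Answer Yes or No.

b = 0 ↦ 1
b = 1/4 ↦ 1
b = 1/2 ↦ 1
b = 3/4 ↦ 1
b = 1 ↦ 1
Every assignment gives a value ≥ 3/4.

Yes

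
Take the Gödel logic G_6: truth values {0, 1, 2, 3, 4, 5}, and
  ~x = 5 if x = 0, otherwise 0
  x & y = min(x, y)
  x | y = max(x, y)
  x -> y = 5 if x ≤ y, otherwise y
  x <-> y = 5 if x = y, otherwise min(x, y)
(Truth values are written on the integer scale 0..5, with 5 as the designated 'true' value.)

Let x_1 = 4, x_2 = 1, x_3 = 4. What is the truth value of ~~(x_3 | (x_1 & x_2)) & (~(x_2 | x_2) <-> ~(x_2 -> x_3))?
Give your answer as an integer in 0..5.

x_1 & x_2 = 4 & 1 = 1
x_3 | (x_1 & x_2) = 4 | 1 = 4
~(x_3 | (x_1 & x_2)) = ~4 = 0
~~(x_3 | (x_1 & x_2)) = ~0 = 5
x_2 | x_2 = 1 | 1 = 1
~(x_2 | x_2) = ~1 = 0
x_2 -> x_3 = 1 -> 4 = 5
~(x_2 -> x_3) = ~5 = 0
~(x_2 | x_2) <-> ~(x_2 -> x_3) = 0 <-> 0 = 5
~~(x_3 | (x_1 & x_2)) & (~(x_2 | x_2) <-> ~(x_2 -> x_3)) = 5 & 5 = 5

5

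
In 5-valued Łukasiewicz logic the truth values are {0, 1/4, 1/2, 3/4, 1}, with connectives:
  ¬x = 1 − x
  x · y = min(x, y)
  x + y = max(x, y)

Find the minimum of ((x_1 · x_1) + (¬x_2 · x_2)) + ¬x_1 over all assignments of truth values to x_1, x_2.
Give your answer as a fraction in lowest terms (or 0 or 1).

1/2

Take x_1 = 1/2, x_2 = 0:
x_1 · x_1 = 1/2 · 1/2 = 1/2
¬x_2 = ¬0 = 1
¬x_2 · x_2 = 1 · 0 = 0
(x_1 · x_1) + (¬x_2 · x_2) = 1/2 + 0 = 1/2
¬x_1 = ¬1/2 = 1/2
((x_1 · x_1) + (¬x_2 · x_2)) + ¬x_1 = 1/2 + 1/2 = 1/2
No assignment yields a value below 1/2, so this is the minimum.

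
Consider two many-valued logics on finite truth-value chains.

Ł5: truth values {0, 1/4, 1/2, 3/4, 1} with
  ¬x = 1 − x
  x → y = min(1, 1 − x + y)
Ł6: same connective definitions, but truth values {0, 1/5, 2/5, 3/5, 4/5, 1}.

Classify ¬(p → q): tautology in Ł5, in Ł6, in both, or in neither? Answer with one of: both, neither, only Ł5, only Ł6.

neither

In Ł5: at p = 0, q = 0 the value is 0 — not a tautology.
In Ł6: at p = 0, q = 0 the value is 0 — not a tautology.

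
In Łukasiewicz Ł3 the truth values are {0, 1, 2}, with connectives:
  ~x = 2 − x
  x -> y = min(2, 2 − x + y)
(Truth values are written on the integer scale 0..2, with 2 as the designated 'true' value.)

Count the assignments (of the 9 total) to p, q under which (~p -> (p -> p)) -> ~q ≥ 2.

p = 0, q = 0 ↦ 2  ≥
p = 0, q = 1 ↦ 1  <
p = 0, q = 2 ↦ 0  <
p = 1, q = 0 ↦ 2  ≥
p = 1, q = 1 ↦ 1  <
p = 1, q = 2 ↦ 0  <
p = 2, q = 0 ↦ 2  ≥
p = 2, q = 1 ↦ 1  <
p = 2, q = 2 ↦ 0  <
So 3 of the 9 assignments meet the threshold.

3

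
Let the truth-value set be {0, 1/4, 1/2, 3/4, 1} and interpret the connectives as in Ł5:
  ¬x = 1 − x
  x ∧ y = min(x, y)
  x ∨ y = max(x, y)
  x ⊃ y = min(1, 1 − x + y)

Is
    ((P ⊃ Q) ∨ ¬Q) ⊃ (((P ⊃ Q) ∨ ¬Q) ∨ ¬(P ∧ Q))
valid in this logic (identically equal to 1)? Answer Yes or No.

At P = 1, Q = 1/2, for instance:
P ⊃ Q = 1 ⊃ 1/2 = 1/2
¬Q = ¬1/2 = 1/2
(P ⊃ Q) ∨ ¬Q = 1/2 ∨ 1/2 = 1/2
P ∧ Q = 1 ∧ 1/2 = 1/2
¬(P ∧ Q) = ¬1/2 = 1/2
((P ⊃ Q) ∨ ¬Q) ∨ ¬(P ∧ Q) = 1/2 ∨ 1/2 = 1/2
((P ⊃ Q) ∨ ¬Q) ⊃ (((P ⊃ Q) ∨ ¬Q) ∨ ¬(P ∧ Q)) = 1/2 ⊃ 1/2 = 1
and checking the remaining 24 assignments likewise gives ≥ 1 in every case.

Yes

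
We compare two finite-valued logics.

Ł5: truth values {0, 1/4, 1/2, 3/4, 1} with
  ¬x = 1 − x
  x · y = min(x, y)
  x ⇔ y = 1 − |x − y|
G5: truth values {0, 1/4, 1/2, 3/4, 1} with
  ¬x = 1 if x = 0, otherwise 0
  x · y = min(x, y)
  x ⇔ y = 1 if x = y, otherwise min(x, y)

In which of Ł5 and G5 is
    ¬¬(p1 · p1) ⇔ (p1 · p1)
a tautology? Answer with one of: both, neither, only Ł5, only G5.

In Ł5: every assignment gives 1 — tautology.
In G5: at p1 = 1/4 the value is 1/4 — not a tautology.

only Ł5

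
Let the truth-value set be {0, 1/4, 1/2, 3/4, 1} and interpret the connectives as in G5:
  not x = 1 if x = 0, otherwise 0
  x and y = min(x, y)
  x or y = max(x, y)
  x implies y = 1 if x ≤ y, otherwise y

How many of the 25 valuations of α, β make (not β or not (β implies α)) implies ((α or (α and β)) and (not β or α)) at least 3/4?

18

value 1: 17 assignments (counts)
value 3/4: 1 assignment (counts)
value 1/2: 1 assignment
value 1/4: 1 assignment
value 0: 5 assignments
So 18 of the 25 assignments meet the threshold.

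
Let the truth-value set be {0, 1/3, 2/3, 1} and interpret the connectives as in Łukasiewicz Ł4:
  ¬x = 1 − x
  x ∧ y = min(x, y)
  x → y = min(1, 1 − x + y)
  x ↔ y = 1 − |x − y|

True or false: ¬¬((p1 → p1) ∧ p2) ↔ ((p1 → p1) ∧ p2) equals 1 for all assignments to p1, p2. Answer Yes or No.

p1 = 0, p2 = 0 ↦ 1
p1 = 0, p2 = 1/3 ↦ 1
p1 = 0, p2 = 2/3 ↦ 1
p1 = 0, p2 = 1 ↦ 1
p1 = 1/3, p2 = 0 ↦ 1
p1 = 1/3, p2 = 1/3 ↦ 1
p1 = 1/3, p2 = 2/3 ↦ 1
p1 = 1/3, p2 = 1 ↦ 1
p1 = 2/3, p2 = 0 ↦ 1
p1 = 2/3, p2 = 1/3 ↦ 1
p1 = 2/3, p2 = 2/3 ↦ 1
p1 = 2/3, p2 = 1 ↦ 1
p1 = 1, p2 = 0 ↦ 1
p1 = 1, p2 = 1/3 ↦ 1
p1 = 1, p2 = 2/3 ↦ 1
p1 = 1, p2 = 1 ↦ 1
Every assignment gives a value ≥ 1.

Yes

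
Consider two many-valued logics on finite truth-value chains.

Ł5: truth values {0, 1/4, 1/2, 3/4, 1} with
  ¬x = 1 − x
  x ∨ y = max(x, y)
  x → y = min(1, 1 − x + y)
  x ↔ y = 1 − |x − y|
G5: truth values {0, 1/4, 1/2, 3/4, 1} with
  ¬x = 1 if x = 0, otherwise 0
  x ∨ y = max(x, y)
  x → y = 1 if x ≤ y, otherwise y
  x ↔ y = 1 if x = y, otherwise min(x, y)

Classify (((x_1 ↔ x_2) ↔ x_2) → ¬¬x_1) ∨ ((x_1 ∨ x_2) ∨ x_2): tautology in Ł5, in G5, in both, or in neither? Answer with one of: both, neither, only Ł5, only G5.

In Ł5: at x_1 = 0, x_2 = 1/4 the value is 1/2 — not a tautology.
In G5: every assignment gives 1 — tautology.

only G5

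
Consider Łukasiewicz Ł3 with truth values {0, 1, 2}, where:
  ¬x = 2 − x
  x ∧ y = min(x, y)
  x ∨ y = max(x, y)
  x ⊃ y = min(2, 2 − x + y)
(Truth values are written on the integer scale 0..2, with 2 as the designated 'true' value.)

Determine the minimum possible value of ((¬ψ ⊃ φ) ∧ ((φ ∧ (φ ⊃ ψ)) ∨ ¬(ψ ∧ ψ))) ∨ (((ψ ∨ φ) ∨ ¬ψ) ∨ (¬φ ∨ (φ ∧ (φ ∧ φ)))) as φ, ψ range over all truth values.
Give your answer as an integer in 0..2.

Take φ = 1, ψ = 1:
¬ψ = ¬1 = 1
¬ψ ⊃ φ = 1 ⊃ 1 = 2
φ ⊃ ψ = 1 ⊃ 1 = 2
φ ∧ (φ ⊃ ψ) = 1 ∧ 2 = 1
ψ ∧ ψ = 1 ∧ 1 = 1
¬(ψ ∧ ψ) = ¬1 = 1
(φ ∧ (φ ⊃ ψ)) ∨ ¬(ψ ∧ ψ) = 1 ∨ 1 = 1
(¬ψ ⊃ φ) ∧ ((φ ∧ (φ ⊃ ψ)) ∨ ¬(ψ ∧ ψ)) = 2 ∧ 1 = 1
ψ ∨ φ = 1 ∨ 1 = 1
¬ψ = ¬1 = 1
(ψ ∨ φ) ∨ ¬ψ = 1 ∨ 1 = 1
¬φ = ¬1 = 1
φ ∧ φ = 1 ∧ 1 = 1
φ ∧ (φ ∧ φ) = 1 ∧ 1 = 1
¬φ ∨ (φ ∧ (φ ∧ φ)) = 1 ∨ 1 = 1
((ψ ∨ φ) ∨ ¬ψ) ∨ (¬φ ∨ (φ ∧ (φ ∧ φ))) = 1 ∨ 1 = 1
((¬ψ ⊃ φ) ∧ ((φ ∧ (φ ⊃ ψ)) ∨ ¬(ψ ∧ ψ))) ∨ (((ψ ∨ φ) ∨ ¬ψ) ∨ (¬φ ∨ (φ ∧ (φ ∧ φ)))) = 1 ∨ 1 = 1
No assignment yields a value below 1, so this is the minimum.

1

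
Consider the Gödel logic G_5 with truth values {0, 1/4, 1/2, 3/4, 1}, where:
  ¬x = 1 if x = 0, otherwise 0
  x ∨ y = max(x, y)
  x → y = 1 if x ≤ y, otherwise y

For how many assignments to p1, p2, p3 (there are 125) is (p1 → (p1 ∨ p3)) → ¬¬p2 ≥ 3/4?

value 1: 100 assignments (counts)
value 0: 25 assignments
So 100 of the 125 assignments meet the threshold.

100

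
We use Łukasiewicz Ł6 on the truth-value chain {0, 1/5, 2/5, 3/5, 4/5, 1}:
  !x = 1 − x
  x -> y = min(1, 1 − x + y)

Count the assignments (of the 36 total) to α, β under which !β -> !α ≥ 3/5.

value 1: 21 assignments (counts)
value 4/5: 5 assignments (counts)
value 3/5: 4 assignments (counts)
value 2/5: 3 assignments
value 1/5: 2 assignments
value 0: 1 assignment
So 30 of the 36 assignments meet the threshold.

30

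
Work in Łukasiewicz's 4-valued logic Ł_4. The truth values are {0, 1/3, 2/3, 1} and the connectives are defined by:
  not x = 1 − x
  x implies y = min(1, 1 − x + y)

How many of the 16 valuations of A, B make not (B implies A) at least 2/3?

3

A = 0, B = 0 ↦ 0  <
A = 0, B = 1/3 ↦ 1/3  <
A = 0, B = 2/3 ↦ 2/3  ≥
A = 0, B = 1 ↦ 1  ≥
A = 1/3, B = 0 ↦ 0  <
A = 1/3, B = 1/3 ↦ 0  <
A = 1/3, B = 2/3 ↦ 1/3  <
A = 1/3, B = 1 ↦ 2/3  ≥
A = 2/3, B = 0 ↦ 0  <
A = 2/3, B = 1/3 ↦ 0  <
A = 2/3, B = 2/3 ↦ 0  <
A = 2/3, B = 1 ↦ 1/3  <
A = 1, B = 0 ↦ 0  <
A = 1, B = 1/3 ↦ 0  <
A = 1, B = 2/3 ↦ 0  <
A = 1, B = 1 ↦ 0  <
So 3 of the 16 assignments meet the threshold.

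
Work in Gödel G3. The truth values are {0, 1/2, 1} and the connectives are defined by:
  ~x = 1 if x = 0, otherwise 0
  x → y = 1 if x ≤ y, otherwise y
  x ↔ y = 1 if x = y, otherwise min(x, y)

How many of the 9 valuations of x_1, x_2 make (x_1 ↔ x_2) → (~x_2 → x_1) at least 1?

x_1 = 0, x_2 = 0 ↦ 0  <
x_1 = 0, x_2 = 1/2 ↦ 1  ≥
x_1 = 0, x_2 = 1 ↦ 1  ≥
x_1 = 1/2, x_2 = 0 ↦ 1  ≥
x_1 = 1/2, x_2 = 1/2 ↦ 1  ≥
x_1 = 1/2, x_2 = 1 ↦ 1  ≥
x_1 = 1, x_2 = 0 ↦ 1  ≥
x_1 = 1, x_2 = 1/2 ↦ 1  ≥
x_1 = 1, x_2 = 1 ↦ 1  ≥
So 8 of the 9 assignments meet the threshold.

8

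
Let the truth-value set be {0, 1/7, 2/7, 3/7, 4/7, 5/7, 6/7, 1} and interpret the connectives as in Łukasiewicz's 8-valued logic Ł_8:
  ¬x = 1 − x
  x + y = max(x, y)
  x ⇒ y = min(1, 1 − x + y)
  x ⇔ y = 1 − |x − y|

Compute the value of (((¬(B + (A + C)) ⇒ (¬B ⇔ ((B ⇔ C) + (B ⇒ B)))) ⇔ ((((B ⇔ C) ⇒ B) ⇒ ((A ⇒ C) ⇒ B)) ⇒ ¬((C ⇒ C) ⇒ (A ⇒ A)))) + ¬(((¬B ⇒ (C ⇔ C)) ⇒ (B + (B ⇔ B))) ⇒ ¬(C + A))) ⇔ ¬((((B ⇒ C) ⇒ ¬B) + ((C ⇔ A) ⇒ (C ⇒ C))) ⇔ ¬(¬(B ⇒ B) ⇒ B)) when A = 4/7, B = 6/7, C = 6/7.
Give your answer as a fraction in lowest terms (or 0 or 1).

A + C = 4/7 + 6/7 = 6/7
B + (A + C) = 6/7 + 6/7 = 6/7
¬(B + (A + C)) = ¬6/7 = 1/7
¬B = ¬6/7 = 1/7
B ⇔ C = 6/7 ⇔ 6/7 = 1
B ⇒ B = 6/7 ⇒ 6/7 = 1
(B ⇔ C) + (B ⇒ B) = 1 + 1 = 1
¬B ⇔ ((B ⇔ C) + (B ⇒ B)) = 1/7 ⇔ 1 = 1/7
¬(B + (A + C)) ⇒ (¬B ⇔ ((B ⇔ C) + (B ⇒ B))) = 1/7 ⇒ 1/7 = 1
B ⇔ C = 6/7 ⇔ 6/7 = 1
(B ⇔ C) ⇒ B = 1 ⇒ 6/7 = 6/7
A ⇒ C = 4/7 ⇒ 6/7 = 1
(A ⇒ C) ⇒ B = 1 ⇒ 6/7 = 6/7
((B ⇔ C) ⇒ B) ⇒ ((A ⇒ C) ⇒ B) = 6/7 ⇒ 6/7 = 1
C ⇒ C = 6/7 ⇒ 6/7 = 1
A ⇒ A = 4/7 ⇒ 4/7 = 1
(C ⇒ C) ⇒ (A ⇒ A) = 1 ⇒ 1 = 1
¬((C ⇒ C) ⇒ (A ⇒ A)) = ¬1 = 0
(((B ⇔ C) ⇒ B) ⇒ ((A ⇒ C) ⇒ B)) ⇒ ¬((C ⇒ C) ⇒ (A ⇒ A)) = 1 ⇒ 0 = 0
(¬(B + (A + C)) ⇒ (¬B ⇔ ((B ⇔ C) + (B ⇒ B)))) ⇔ ((((B ⇔ C) ⇒ B) ⇒ ((A ⇒ C) ⇒ B)) ⇒ ¬((C ⇒ C) ⇒ (A ⇒ A))) = 1 ⇔ 0 = 0
¬B = ¬6/7 = 1/7
C ⇔ C = 6/7 ⇔ 6/7 = 1
¬B ⇒ (C ⇔ C) = 1/7 ⇒ 1 = 1
B ⇔ B = 6/7 ⇔ 6/7 = 1
B + (B ⇔ B) = 6/7 + 1 = 1
(¬B ⇒ (C ⇔ C)) ⇒ (B + (B ⇔ B)) = 1 ⇒ 1 = 1
C + A = 6/7 + 4/7 = 6/7
¬(C + A) = ¬6/7 = 1/7
((¬B ⇒ (C ⇔ C)) ⇒ (B + (B ⇔ B))) ⇒ ¬(C + A) = 1 ⇒ 1/7 = 1/7
¬(((¬B ⇒ (C ⇔ C)) ⇒ (B + (B ⇔ B))) ⇒ ¬(C + A)) = ¬1/7 = 6/7
((¬(B + (A + C)) ⇒ (¬B ⇔ ((B ⇔ C) + (B ⇒ B)))) ⇔ ((((B ⇔ C) ⇒ B) ⇒ ((A ⇒ C) ⇒ B)) ⇒ ¬((C ⇒ C) ⇒ (A ⇒ A)))) + ¬(((¬B ⇒ (C ⇔ C)) ⇒ (B + (B ⇔ B))) ⇒ ¬(C + A)) = 0 + 6/7 = 6/7
B ⇒ C = 6/7 ⇒ 6/7 = 1
¬B = ¬6/7 = 1/7
(B ⇒ C) ⇒ ¬B = 1 ⇒ 1/7 = 1/7
C ⇔ A = 6/7 ⇔ 4/7 = 5/7
C ⇒ C = 6/7 ⇒ 6/7 = 1
(C ⇔ A) ⇒ (C ⇒ C) = 5/7 ⇒ 1 = 1
((B ⇒ C) ⇒ ¬B) + ((C ⇔ A) ⇒ (C ⇒ C)) = 1/7 + 1 = 1
B ⇒ B = 6/7 ⇒ 6/7 = 1
¬(B ⇒ B) = ¬1 = 0
¬(B ⇒ B) ⇒ B = 0 ⇒ 6/7 = 1
¬(¬(B ⇒ B) ⇒ B) = ¬1 = 0
(((B ⇒ C) ⇒ ¬B) + ((C ⇔ A) ⇒ (C ⇒ C))) ⇔ ¬(¬(B ⇒ B) ⇒ B) = 1 ⇔ 0 = 0
¬((((B ⇒ C) ⇒ ¬B) + ((C ⇔ A) ⇒ (C ⇒ C))) ⇔ ¬(¬(B ⇒ B) ⇒ B)) = ¬0 = 1
(((¬(B + (A + C)) ⇒ (¬B ⇔ ((B ⇔ C) + (B ⇒ B)))) ⇔ ((((B ⇔ C) ⇒ B) ⇒ ((A ⇒ C) ⇒ B)) ⇒ ¬((C ⇒ C) ⇒ (A ⇒ A)))) + ¬(((¬B ⇒ (C ⇔ C)) ⇒ (B + (B ⇔ B))) ⇒ ¬(C + A))) ⇔ ¬((((B ⇒ C) ⇒ ¬B) + ((C ⇔ A) ⇒ (C ⇒ C))) ⇔ ¬(¬(B ⇒ B) ⇒ B)) = 6/7 ⇔ 1 = 6/7

6/7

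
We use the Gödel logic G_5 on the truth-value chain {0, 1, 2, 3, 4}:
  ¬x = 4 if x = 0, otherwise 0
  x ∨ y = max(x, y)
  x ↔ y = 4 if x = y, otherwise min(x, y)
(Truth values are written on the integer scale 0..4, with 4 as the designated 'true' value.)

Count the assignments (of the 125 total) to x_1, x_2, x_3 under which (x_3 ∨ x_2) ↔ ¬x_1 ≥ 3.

20

value 4: 13 assignments (counts)
value 3: 7 assignments (counts)
value 2: 5 assignments
value 1: 3 assignments
value 0: 97 assignments
So 20 of the 125 assignments meet the threshold.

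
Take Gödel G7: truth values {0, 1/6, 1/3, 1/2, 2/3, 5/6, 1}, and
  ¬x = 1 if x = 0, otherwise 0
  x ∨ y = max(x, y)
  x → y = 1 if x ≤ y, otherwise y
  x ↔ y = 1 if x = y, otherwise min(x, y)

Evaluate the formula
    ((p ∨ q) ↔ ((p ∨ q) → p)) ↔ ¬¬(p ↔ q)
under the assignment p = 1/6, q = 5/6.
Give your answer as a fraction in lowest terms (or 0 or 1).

1/6

p ∨ q = 1/6 ∨ 5/6 = 5/6
p ∨ q = 1/6 ∨ 5/6 = 5/6
(p ∨ q) → p = 5/6 → 1/6 = 1/6
(p ∨ q) ↔ ((p ∨ q) → p) = 5/6 ↔ 1/6 = 1/6
p ↔ q = 1/6 ↔ 5/6 = 1/6
¬(p ↔ q) = ¬1/6 = 0
¬¬(p ↔ q) = ¬0 = 1
((p ∨ q) ↔ ((p ∨ q) → p)) ↔ ¬¬(p ↔ q) = 1/6 ↔ 1 = 1/6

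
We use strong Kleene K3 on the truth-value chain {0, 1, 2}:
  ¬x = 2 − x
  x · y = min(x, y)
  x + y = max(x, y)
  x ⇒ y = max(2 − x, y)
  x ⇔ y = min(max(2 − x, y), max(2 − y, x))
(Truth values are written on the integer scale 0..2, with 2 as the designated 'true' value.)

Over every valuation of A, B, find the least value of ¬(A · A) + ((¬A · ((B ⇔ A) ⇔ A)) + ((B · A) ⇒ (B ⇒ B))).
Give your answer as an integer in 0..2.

1

Take A = 1, B = 1:
A · A = 1 · 1 = 1
¬(A · A) = ¬1 = 1
¬A = ¬1 = 1
B ⇔ A = 1 ⇔ 1 = 1
(B ⇔ A) ⇔ A = 1 ⇔ 1 = 1
¬A · ((B ⇔ A) ⇔ A) = 1 · 1 = 1
B · A = 1 · 1 = 1
B ⇒ B = 1 ⇒ 1 = 1
(B · A) ⇒ (B ⇒ B) = 1 ⇒ 1 = 1
(¬A · ((B ⇔ A) ⇔ A)) + ((B · A) ⇒ (B ⇒ B)) = 1 + 1 = 1
¬(A · A) + ((¬A · ((B ⇔ A) ⇔ A)) + ((B · A) ⇒ (B ⇒ B))) = 1 + 1 = 1
No assignment yields a value below 1, so this is the minimum.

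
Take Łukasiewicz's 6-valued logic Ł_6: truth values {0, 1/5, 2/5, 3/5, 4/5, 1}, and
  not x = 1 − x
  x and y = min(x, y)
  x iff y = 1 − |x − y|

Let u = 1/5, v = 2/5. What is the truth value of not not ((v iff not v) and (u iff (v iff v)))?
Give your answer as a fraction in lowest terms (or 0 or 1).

1/5

not v = not 2/5 = 3/5
v iff not v = 2/5 iff 3/5 = 4/5
v iff v = 2/5 iff 2/5 = 1
u iff (v iff v) = 1/5 iff 1 = 1/5
(v iff not v) and (u iff (v iff v)) = 4/5 and 1/5 = 1/5
not ((v iff not v) and (u iff (v iff v))) = not 1/5 = 4/5
not not ((v iff not v) and (u iff (v iff v))) = not 4/5 = 1/5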